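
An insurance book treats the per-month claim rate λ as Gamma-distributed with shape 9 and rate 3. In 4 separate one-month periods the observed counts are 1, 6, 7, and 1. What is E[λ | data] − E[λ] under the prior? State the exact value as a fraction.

Total count: 1 + 6 + 7 + 1 = 15.
Total exposure: 4 months.
By Gamma–Poisson conjugacy, the posterior is Gamma(α + Σx, β + Σt) = Gamma(9 + 15, 3 + 4) = Gamma(24, 7).
Posterior mean = 24/7 = 24/7; prior mean = 9/3 = 3. Difference = 24/7 − 3 = 3/7.

3/7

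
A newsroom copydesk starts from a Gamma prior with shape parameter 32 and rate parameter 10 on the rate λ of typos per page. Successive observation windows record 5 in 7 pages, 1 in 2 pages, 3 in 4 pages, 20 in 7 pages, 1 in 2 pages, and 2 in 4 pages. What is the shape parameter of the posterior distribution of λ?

64

Total count: 5 + 1 + 3 + 20 + 1 + 2 = 32.
Total exposure: 7 + 2 + 4 + 7 + 2 + 4 = 26 pages.
Posterior: α' = 32 + 32 = 64, β' = 10 + 26 = 36.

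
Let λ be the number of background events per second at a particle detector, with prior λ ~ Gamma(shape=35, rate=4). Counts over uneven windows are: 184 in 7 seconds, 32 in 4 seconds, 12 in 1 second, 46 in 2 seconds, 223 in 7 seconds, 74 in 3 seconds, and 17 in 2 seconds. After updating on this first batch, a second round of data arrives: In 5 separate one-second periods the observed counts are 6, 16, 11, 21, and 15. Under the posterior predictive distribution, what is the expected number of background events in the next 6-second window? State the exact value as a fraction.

4152/35

Total count: 184 + 32 + 12 + 46 + 223 + 74 + 17 = 588.
Total exposure: 7 + 4 + 1 + 2 + 7 + 3 + 2 = 26 seconds.
After the first batch: Gamma(35 + 588, 4 + 26) = Gamma(623, 30).
Total count: 6 + 16 + 11 + 21 + 15 = 69.
Total exposure: 5 seconds.
After the second batch: Gamma(623 + 69, 30 + 5) = Gamma(692, 35).
Predictive mean over a 6-second window = T·E[λ|data] = 6·692/35 = 4152/35.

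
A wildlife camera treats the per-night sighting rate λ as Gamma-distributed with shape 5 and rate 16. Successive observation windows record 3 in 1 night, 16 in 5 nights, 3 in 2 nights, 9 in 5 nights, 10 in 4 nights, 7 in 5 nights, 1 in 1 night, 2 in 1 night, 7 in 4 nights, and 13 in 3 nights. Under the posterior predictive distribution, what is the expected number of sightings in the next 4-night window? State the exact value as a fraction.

304/47

Total count: 3 + 16 + 3 + 9 + 10 + 7 + 1 + 2 + 7 + 13 = 71.
Total exposure: 1 + 5 + 2 + 5 + 4 + 5 + 1 + 1 + 4 + 3 = 31 nights.
Gamma(α, β) with Poisson data over total exposure Σt gives posterior Gamma(α+Σx, β+Σt) = Gamma(76, 47).
Predictive mean over a 4-night window = T·E[λ|data] = 4·76/47 = 304/47.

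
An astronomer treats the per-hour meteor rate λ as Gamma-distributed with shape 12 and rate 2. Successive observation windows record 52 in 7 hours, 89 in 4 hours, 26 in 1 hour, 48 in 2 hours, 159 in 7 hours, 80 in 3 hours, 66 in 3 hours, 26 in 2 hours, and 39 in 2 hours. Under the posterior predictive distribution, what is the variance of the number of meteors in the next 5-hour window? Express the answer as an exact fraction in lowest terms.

37810/363

Total count: 52 + 89 + 26 + 48 + 159 + 80 + 66 + 26 + 39 = 585.
Total exposure: 7 + 4 + 1 + 2 + 7 + 3 + 3 + 2 + 2 = 31 hours.
Posterior: α' = 12 + 585 = 597, β' = 2 + 31 = 33.
The posterior predictive for a window of length T is Negative Binomial with variance T·α'·(β'+T)/β'² = 5·597·38/1089 = 37810/363.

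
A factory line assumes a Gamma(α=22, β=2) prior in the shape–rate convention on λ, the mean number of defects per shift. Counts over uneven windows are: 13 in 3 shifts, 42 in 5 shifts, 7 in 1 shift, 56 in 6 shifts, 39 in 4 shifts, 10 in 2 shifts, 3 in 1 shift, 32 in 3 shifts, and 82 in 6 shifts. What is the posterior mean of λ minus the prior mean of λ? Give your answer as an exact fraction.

-19/11

Total count: 13 + 42 + 7 + 56 + 39 + 10 + 3 + 32 + 82 = 284.
Total exposure: 3 + 5 + 1 + 6 + 4 + 2 + 1 + 3 + 6 = 31 shifts.
Gamma(α, β) with Poisson data over total exposure Σt gives posterior Gamma(α+Σx, β+Σt) = Gamma(306, 33).
Posterior mean = 306/33 = 102/11; prior mean = 22/2 = 11. Difference = 102/11 − 11 = -19/11.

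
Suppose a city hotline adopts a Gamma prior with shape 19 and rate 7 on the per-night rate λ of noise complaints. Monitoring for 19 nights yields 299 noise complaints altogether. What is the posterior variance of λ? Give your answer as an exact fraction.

Total count 299 over total exposure 19 nights.
The Gamma prior is conjugate for the Poisson rate, so λ | data ~ Gamma(19+299, 7+19) = Gamma(318, 26).
Posterior variance = α'/β'² = 318/676 = 159/338.

159/338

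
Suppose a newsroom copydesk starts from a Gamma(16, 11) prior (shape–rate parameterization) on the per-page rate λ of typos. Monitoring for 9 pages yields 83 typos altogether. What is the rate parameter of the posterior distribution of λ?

Total count 83 over total exposure 9 pages.
Conjugate update: add total count to the shape and total exposure to the rate, giving Gamma(99, 20).

20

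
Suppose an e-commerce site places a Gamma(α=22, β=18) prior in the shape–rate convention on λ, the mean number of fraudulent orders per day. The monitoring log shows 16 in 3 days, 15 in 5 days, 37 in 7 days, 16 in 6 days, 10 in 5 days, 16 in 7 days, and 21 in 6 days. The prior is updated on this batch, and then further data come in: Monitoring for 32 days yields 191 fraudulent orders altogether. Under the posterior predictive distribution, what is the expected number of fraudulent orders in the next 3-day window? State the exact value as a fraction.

Total count: 16 + 15 + 37 + 16 + 10 + 16 + 21 = 131.
Total exposure: 3 + 5 + 7 + 6 + 5 + 7 + 6 = 39 days.
After the first batch: Gamma(22 + 131, 18 + 39) = Gamma(153, 57).
Total count 191 over total exposure 32 days.
After the second batch: Gamma(153 + 191, 57 + 32) = Gamma(344, 89).
Predictive mean over a 3-day window = T·E[λ|data] = 3·344/89 = 1032/89.

1032/89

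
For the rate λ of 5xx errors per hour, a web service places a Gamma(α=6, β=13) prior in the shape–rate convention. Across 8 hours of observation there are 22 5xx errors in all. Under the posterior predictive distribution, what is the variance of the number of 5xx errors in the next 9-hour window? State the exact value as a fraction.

120/7

Total count 22 over total exposure 8 hours.
The Gamma prior is conjugate for the Poisson rate, so λ | data ~ Gamma(6+22, 13+8) = Gamma(28, 21).
The posterior predictive for a window of length T is Negative Binomial with variance T·α'·(β'+T)/β'² = 9·28·30/441 = 120/7.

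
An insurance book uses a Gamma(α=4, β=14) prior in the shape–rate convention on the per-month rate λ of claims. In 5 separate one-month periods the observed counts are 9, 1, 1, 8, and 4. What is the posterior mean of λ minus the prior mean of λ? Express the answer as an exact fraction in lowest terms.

Total count: 9 + 1 + 1 + 8 + 4 = 23.
Total exposure: 5 months.
The Gamma prior is conjugate for the Poisson rate, so λ | data ~ Gamma(4+23, 14+5) = Gamma(27, 19).
Posterior mean = 27/19 = 27/19; prior mean = 4/14 = 2/7. Difference = 27/19 − 2/7 = 151/133.

151/133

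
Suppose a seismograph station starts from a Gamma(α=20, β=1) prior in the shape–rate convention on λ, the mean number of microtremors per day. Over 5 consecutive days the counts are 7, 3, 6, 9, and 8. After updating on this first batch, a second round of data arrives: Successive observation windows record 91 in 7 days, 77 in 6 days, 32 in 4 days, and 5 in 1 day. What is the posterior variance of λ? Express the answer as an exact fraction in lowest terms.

Total count: 7 + 3 + 6 + 9 + 8 = 33.
Total exposure: 5 days.
After the first batch: Gamma(20 + 33, 1 + 5) = Gamma(53, 6).
Total count: 91 + 77 + 32 + 5 = 205.
Total exposure: 7 + 6 + 4 + 1 = 18 days.
After the second batch: Gamma(53 + 205, 6 + 18) = Gamma(258, 24).
Posterior variance = α'/β'² = 258/576 = 43/96.

43/96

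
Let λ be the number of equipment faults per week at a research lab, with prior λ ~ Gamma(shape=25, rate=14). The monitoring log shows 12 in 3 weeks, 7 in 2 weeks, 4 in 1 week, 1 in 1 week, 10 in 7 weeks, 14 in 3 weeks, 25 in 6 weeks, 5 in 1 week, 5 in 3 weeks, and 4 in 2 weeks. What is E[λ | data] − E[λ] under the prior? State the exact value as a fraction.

493/602

Total count: 12 + 7 + 4 + 1 + 10 + 14 + 25 + 5 + 5 + 4 = 87.
Total exposure: 3 + 2 + 1 + 1 + 7 + 3 + 6 + 1 + 3 + 2 = 29 weeks.
Conjugate update: add total count to the shape and total exposure to the rate, giving Gamma(112, 43).
Posterior mean = 112/43 = 112/43; prior mean = 25/14 = 25/14. Difference = 112/43 − 25/14 = 493/602.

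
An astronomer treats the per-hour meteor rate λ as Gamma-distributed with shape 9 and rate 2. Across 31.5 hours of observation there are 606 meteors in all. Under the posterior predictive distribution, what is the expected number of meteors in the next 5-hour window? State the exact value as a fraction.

6150/67

Total count 606 over total exposure 31.5 hours.
Conjugate update: add total count to the shape and total exposure to the rate, giving Gamma(615, 67/2).
Predictive mean over a 5-hour window = T·E[λ|data] = 5·615/(67/2) = 6150/67.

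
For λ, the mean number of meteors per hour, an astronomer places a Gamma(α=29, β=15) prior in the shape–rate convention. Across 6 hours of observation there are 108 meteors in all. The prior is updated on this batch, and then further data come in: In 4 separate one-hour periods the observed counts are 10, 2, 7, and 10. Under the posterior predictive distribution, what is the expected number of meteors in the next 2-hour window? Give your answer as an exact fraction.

332/25

Total count 108 over total exposure 6 hours.
After the first batch: Gamma(29 + 108, 15 + 6) = Gamma(137, 21).
Total count: 10 + 2 + 7 + 10 = 29.
Total exposure: 4 hours.
After the second batch: Gamma(137 + 29, 21 + 4) = Gamma(166, 25).
Predictive mean over a 2-hour window = T·E[λ|data] = 2·166/25 = 332/25.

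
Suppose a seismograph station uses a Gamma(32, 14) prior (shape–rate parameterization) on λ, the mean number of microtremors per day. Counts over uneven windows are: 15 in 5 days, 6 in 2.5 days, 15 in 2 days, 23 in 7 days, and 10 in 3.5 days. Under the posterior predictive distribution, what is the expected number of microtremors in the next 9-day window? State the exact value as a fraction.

909/34

Total count: 15 + 6 + 15 + 23 + 10 = 69.
Total exposure: 5 + 2.5 + 2 + 7 + 3.5 = 20 days.
Gamma(α, β) with Poisson data over total exposure Σt gives posterior Gamma(α+Σx, β+Σt) = Gamma(101, 34).
Predictive mean over a 9-day window = T·E[λ|data] = 9·101/34 = 909/34.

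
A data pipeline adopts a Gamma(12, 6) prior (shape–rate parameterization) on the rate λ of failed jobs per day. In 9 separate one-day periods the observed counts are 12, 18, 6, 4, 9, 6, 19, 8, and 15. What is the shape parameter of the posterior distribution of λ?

109

Total count: 12 + 18 + 6 + 4 + 9 + 6 + 19 + 8 + 15 = 97.
Total exposure: 9 days.
Posterior: α' = 12 + 97 = 109, β' = 6 + 9 = 15.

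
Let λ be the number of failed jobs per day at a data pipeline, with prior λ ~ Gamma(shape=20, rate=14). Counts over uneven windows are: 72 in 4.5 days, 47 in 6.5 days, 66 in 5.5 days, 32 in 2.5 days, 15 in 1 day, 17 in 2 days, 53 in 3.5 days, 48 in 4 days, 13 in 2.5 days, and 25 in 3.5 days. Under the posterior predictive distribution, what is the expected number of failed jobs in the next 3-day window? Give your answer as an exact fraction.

Total count: 72 + 47 + 66 + 32 + 15 + 17 + 53 + 48 + 13 + 25 = 388.
Total exposure: 4.5 + 6.5 + 5.5 + 2.5 + 1 + 2 + 3.5 + 4 + 2.5 + 3.5 = 35.5 days.
The Gamma prior is conjugate for the Poisson rate, so λ | data ~ Gamma(20+388, 14+35.5) = Gamma(408, 99/2).
Predictive mean over a 3-day window = T·E[λ|data] = 3·408/(99/2) = 272/11.

272/11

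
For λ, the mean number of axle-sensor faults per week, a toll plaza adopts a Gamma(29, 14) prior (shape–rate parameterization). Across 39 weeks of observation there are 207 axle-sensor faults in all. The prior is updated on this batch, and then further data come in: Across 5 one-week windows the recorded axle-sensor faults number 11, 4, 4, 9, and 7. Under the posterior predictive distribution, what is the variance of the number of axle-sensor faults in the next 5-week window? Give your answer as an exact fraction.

Total count 207 over total exposure 39 weeks.
After the first batch: Gamma(29 + 207, 14 + 39) = Gamma(236, 53).
Total count: 11 + 4 + 4 + 9 + 7 = 35.
Total exposure: 5 weeks.
After the second batch: Gamma(236 + 35, 53 + 5) = Gamma(271, 58).
The posterior predictive for a window of length T is Negative Binomial with variance T·α'·(β'+T)/β'² = 5·271·63/3364 = 85365/3364.

85365/3364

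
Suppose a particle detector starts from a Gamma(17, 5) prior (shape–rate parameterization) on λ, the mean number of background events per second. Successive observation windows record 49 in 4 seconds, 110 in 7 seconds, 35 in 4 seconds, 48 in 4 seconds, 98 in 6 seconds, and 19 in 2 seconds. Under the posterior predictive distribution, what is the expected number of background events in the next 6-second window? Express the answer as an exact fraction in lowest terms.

141/2

Total count: 49 + 110 + 35 + 48 + 98 + 19 = 359.
Total exposure: 4 + 7 + 4 + 4 + 6 + 2 = 27 seconds.
The Gamma prior is conjugate for the Poisson rate, so λ | data ~ Gamma(17+359, 5+27) = Gamma(376, 32).
Predictive mean over a 6-second window = T·E[λ|data] = 6·376/32 = 141/2.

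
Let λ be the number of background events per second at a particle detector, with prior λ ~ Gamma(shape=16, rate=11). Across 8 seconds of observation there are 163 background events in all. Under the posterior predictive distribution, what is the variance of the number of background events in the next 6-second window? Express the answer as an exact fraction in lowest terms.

Total count 163 over total exposure 8 seconds.
Posterior: α' = 16 + 163 = 179, β' = 11 + 8 = 19.
The posterior predictive for a window of length T is Negative Binomial with variance T·α'·(β'+T)/β'² = 6·179·25/361 = 26850/361.

26850/361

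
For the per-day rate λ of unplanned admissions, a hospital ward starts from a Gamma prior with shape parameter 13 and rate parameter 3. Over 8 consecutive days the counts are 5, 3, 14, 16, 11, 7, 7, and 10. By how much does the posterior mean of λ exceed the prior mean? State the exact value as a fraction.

115/33

Total count: 5 + 3 + 14 + 16 + 11 + 7 + 7 + 10 = 73.
Total exposure: 8 days.
By Gamma–Poisson conjugacy, the posterior is Gamma(α + Σx, β + Σt) = Gamma(13 + 73, 3 + 8) = Gamma(86, 11).
Posterior mean = 86/11 = 86/11; prior mean = 13/3 = 13/3. Difference = 86/11 − 13/3 = 115/33.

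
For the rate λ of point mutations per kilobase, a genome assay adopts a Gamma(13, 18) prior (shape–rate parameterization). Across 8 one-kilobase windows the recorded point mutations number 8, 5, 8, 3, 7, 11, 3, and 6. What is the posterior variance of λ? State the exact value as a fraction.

16/169

Total count: 8 + 5 + 8 + 3 + 7 + 11 + 3 + 6 = 51.
Total exposure: 8 kilobases.
The Gamma prior is conjugate for the Poisson rate, so λ | data ~ Gamma(13+51, 18+8) = Gamma(64, 26).
Posterior variance = α'/β'² = 64/676 = 16/169.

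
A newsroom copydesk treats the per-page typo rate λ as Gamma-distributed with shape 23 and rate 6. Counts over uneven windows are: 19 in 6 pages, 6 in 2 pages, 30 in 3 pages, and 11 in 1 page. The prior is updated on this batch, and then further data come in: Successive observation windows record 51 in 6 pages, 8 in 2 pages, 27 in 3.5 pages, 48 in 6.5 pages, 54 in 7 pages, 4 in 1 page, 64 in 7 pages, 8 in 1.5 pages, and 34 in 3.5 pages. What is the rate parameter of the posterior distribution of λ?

56

Total count: 19 + 6 + 30 + 11 = 66.
Total exposure: 6 + 2 + 3 + 1 = 12 pages.
After the first batch: Gamma(23 + 66, 6 + 12) = Gamma(89, 18).
Total count: 51 + 8 + 27 + 48 + 54 + 4 + 64 + 8 + 34 = 298.
Total exposure: 6 + 2 + 3.5 + 6.5 + 7 + 1 + 7 + 1.5 + 3.5 = 38 pages.
After the second batch: Gamma(89 + 298, 18 + 38) = Gamma(387, 56).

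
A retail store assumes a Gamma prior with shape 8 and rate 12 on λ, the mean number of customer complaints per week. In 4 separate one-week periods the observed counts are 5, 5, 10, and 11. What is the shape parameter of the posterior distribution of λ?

Total count: 5 + 5 + 10 + 11 = 31.
Total exposure: 4 weeks.
Gamma(α, β) with Poisson data over total exposure Σt gives posterior Gamma(α+Σx, β+Σt) = Gamma(39, 16).

39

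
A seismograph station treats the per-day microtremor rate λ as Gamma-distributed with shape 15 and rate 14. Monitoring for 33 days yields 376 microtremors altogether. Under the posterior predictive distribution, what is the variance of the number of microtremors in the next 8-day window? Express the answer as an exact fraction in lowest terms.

172040/2209

Total count 376 over total exposure 33 days.
The Gamma prior is conjugate for the Poisson rate, so λ | data ~ Gamma(15+376, 14+33) = Gamma(391, 47).
The posterior predictive for a window of length T is Negative Binomial with variance T·α'·(β'+T)/β'² = 8·391·55/2209 = 172040/2209.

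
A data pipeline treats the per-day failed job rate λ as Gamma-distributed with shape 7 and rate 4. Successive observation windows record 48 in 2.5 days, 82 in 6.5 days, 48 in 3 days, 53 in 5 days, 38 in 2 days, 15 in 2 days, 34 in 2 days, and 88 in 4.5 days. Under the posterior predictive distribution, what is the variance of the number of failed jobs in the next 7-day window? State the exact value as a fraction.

9086/81

Total count: 48 + 82 + 48 + 53 + 38 + 15 + 34 + 88 = 406.
Total exposure: 2.5 + 6.5 + 3 + 5 + 2 + 2 + 2 + 4.5 = 27.5 days.
Posterior: α' = 7 + 406 = 413, β' = 4 + 27.5 = 63/2.
The posterior predictive for a window of length T is Negative Binomial with variance T·α'·(β'+T)/β'² = 7·413·(77/2)/(3969/4) = 9086/81.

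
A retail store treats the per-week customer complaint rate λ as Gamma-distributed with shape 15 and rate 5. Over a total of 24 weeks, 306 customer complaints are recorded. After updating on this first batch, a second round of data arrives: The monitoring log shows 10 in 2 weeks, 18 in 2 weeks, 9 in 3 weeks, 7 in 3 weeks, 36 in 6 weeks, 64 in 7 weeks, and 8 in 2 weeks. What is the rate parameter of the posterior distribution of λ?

Total count 306 over total exposure 24 weeks.
After the first batch: Gamma(15 + 306, 5 + 24) = Gamma(321, 29).
Total count: 10 + 18 + 9 + 7 + 36 + 64 + 8 = 152.
Total exposure: 2 + 2 + 3 + 3 + 6 + 7 + 2 = 25 weeks.
After the second batch: Gamma(321 + 152, 29 + 25) = Gamma(473, 54).

54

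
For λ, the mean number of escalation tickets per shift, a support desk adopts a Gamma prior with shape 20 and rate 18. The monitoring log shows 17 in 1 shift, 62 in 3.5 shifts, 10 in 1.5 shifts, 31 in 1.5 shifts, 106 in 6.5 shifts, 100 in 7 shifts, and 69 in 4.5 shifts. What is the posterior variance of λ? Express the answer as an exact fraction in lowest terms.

1660/7569

Total count: 17 + 62 + 10 + 31 + 106 + 100 + 69 = 395.
Total exposure: 1 + 3.5 + 1.5 + 1.5 + 6.5 + 7 + 4.5 = 25.5 shifts.
Gamma(α, β) with Poisson data over total exposure Σt gives posterior Gamma(α+Σx, β+Σt) = Gamma(415, 87/2).
Posterior variance = α'/β'² = 415/(7569/4) = 1660/7569.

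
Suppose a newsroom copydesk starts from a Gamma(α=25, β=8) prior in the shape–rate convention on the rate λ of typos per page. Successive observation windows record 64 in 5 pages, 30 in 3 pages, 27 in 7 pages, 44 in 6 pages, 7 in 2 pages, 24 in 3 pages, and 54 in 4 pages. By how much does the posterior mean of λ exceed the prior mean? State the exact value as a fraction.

Total count: 64 + 30 + 27 + 44 + 7 + 24 + 54 = 250.
Total exposure: 5 + 3 + 7 + 6 + 2 + 3 + 4 = 30 pages.
Posterior: α' = 25 + 250 = 275, β' = 8 + 30 = 38.
Posterior mean = 275/38 = 275/38; prior mean = 25/8 = 25/8. Difference = 275/38 − 25/8 = 625/152.

625/152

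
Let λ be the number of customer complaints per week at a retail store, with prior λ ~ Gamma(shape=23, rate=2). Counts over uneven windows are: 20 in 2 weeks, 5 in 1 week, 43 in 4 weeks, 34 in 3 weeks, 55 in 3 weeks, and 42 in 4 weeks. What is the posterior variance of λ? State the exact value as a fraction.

Total count: 20 + 5 + 43 + 34 + 55 + 42 = 199.
Total exposure: 2 + 1 + 4 + 3 + 3 + 4 = 17 weeks.
Posterior: α' = 23 + 199 = 222, β' = 2 + 17 = 19.
Posterior variance = α'/β'² = 222/361.

222/361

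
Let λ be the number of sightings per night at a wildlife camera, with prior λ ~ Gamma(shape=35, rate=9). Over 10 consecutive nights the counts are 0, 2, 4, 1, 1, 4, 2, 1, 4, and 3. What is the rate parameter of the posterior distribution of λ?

Total count: 0 + 2 + 4 + 1 + 1 + 4 + 2 + 1 + 4 + 3 = 22.
Total exposure: 10 nights.
Posterior: α' = 35 + 22 = 57, β' = 9 + 10 = 19.

19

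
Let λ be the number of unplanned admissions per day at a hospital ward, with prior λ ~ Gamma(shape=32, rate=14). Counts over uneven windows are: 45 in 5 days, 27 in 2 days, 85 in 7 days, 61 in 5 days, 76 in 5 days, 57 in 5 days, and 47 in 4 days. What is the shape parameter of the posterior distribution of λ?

Total count: 45 + 27 + 85 + 61 + 76 + 57 + 47 = 398.
Total exposure: 5 + 2 + 7 + 5 + 5 + 5 + 4 = 33 days.
Gamma(α, β) with Poisson data over total exposure Σt gives posterior Gamma(α+Σx, β+Σt) = Gamma(430, 47).

430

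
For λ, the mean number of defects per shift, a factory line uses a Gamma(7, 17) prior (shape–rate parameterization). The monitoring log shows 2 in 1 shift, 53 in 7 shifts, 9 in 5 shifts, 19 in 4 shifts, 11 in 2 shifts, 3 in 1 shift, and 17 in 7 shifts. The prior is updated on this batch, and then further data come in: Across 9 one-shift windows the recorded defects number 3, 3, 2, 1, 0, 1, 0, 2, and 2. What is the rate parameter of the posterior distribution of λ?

Total count: 2 + 53 + 9 + 19 + 11 + 3 + 17 = 114.
Total exposure: 1 + 7 + 5 + 4 + 2 + 1 + 7 = 27 shifts.
After the first batch: Gamma(7 + 114, 17 + 27) = Gamma(121, 44).
Total count: 3 + 3 + 2 + 1 + 0 + 1 + 0 + 2 + 2 = 14.
Total exposure: 9 shifts.
After the second batch: Gamma(121 + 14, 44 + 9) = Gamma(135, 53).

53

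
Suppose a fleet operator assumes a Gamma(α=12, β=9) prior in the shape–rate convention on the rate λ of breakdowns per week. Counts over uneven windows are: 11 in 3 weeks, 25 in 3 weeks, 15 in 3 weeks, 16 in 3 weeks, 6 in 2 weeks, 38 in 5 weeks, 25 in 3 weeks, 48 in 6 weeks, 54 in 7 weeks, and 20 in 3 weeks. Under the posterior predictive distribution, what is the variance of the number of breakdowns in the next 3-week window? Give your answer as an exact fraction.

40500/2209

Total count: 11 + 25 + 15 + 16 + 6 + 38 + 25 + 48 + 54 + 20 = 258.
Total exposure: 3 + 3 + 3 + 3 + 2 + 5 + 3 + 6 + 7 + 3 = 38 weeks.
The Gamma prior is conjugate for the Poisson rate, so λ | data ~ Gamma(12+258, 9+38) = Gamma(270, 47).
The posterior predictive for a window of length T is Negative Binomial with variance T·α'·(β'+T)/β'² = 3·270·50/2209 = 40500/2209.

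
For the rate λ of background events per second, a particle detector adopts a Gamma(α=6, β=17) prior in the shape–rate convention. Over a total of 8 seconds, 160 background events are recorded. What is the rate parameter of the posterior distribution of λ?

25

Total count 160 over total exposure 8 seconds.
Gamma(α, β) with Poisson data over total exposure Σt gives posterior Gamma(α+Σx, β+Σt) = Gamma(166, 25).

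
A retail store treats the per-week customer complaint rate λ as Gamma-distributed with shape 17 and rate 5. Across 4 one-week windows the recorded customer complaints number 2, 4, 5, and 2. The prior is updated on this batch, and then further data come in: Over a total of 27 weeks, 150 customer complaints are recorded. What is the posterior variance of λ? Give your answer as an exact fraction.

5/36

Total count: 2 + 4 + 5 + 2 = 13.
Total exposure: 4 weeks.
After the first batch: Gamma(17 + 13, 5 + 4) = Gamma(30, 9).
Total count 150 over total exposure 27 weeks.
After the second batch: Gamma(30 + 150, 9 + 27) = Gamma(180, 36).
Posterior variance = α'/β'² = 180/1296 = 5/36.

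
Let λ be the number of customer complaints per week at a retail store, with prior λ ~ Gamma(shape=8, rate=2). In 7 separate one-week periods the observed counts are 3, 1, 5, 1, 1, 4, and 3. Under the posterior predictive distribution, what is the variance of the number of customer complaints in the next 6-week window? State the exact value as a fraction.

Total count: 3 + 1 + 5 + 1 + 1 + 4 + 3 = 18.
Total exposure: 7 weeks.
Posterior: α' = 8 + 18 = 26, β' = 2 + 7 = 9.
The posterior predictive for a window of length T is Negative Binomial with variance T·α'·(β'+T)/β'² = 6·26·15/81 = 260/9.

260/9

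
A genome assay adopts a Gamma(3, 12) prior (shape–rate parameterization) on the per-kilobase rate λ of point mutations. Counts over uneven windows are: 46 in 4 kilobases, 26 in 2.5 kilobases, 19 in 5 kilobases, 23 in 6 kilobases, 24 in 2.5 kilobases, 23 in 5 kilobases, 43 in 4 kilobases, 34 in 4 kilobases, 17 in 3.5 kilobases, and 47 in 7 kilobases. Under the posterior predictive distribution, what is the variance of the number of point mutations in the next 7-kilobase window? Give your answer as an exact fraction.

533750/12321

Total count: 46 + 26 + 19 + 23 + 24 + 23 + 43 + 34 + 17 + 47 = 302.
Total exposure: 4 + 2.5 + 5 + 6 + 2.5 + 5 + 4 + 4 + 3.5 + 7 = 43.5 kilobases.
Conjugate update: add total count to the shape and total exposure to the rate, giving Gamma(305, 111/2).
The posterior predictive for a window of length T is Negative Binomial with variance T·α'·(β'+T)/β'² = 7·305·(125/2)/(12321/4) = 533750/12321.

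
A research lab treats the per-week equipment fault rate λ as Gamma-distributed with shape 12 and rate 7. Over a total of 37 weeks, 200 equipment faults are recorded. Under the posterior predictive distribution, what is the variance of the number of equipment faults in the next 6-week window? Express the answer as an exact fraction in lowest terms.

3975/121

Total count 200 over total exposure 37 weeks.
Conjugate update: add total count to the shape and total exposure to the rate, giving Gamma(212, 44).
The posterior predictive for a window of length T is Negative Binomial with variance T·α'·(β'+T)/β'² = 6·212·50/1936 = 3975/121.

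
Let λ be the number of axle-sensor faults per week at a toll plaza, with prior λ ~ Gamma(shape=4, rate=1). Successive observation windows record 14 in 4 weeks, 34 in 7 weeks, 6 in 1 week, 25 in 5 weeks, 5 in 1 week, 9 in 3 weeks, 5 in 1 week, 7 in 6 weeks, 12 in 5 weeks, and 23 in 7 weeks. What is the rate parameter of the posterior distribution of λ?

41

Total count: 14 + 34 + 6 + 25 + 5 + 9 + 5 + 7 + 12 + 23 = 140.
Total exposure: 4 + 7 + 1 + 5 + 1 + 3 + 1 + 6 + 5 + 7 = 40 weeks.
Gamma(α, β) with Poisson data over total exposure Σt gives posterior Gamma(α+Σx, β+Σt) = Gamma(144, 41).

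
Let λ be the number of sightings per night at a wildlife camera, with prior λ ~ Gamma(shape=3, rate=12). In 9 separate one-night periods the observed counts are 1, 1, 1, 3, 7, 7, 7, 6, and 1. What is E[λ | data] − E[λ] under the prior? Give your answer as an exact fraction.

127/84

Total count: 1 + 1 + 1 + 3 + 7 + 7 + 7 + 6 + 1 = 34.
Total exposure: 9 nights.
The Gamma prior is conjugate for the Poisson rate, so λ | data ~ Gamma(3+34, 12+9) = Gamma(37, 21).
Posterior mean = 37/21 = 37/21; prior mean = 3/12 = 1/4. Difference = 37/21 − 1/4 = 127/84.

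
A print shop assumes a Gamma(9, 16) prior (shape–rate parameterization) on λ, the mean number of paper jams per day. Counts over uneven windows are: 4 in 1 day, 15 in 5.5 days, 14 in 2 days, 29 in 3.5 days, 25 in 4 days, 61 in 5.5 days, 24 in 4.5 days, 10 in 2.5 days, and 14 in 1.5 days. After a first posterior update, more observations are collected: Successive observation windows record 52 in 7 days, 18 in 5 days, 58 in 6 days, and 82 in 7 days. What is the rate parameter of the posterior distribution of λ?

Total count: 4 + 15 + 14 + 29 + 25 + 61 + 24 + 10 + 14 = 196.
Total exposure: 1 + 5.5 + 2 + 3.5 + 4 + 5.5 + 4.5 + 2.5 + 1.5 = 30 days.
After the first batch: Gamma(9 + 196, 16 + 30) = Gamma(205, 46).
Total count: 52 + 18 + 58 + 82 = 210.
Total exposure: 7 + 5 + 6 + 7 = 25 days.
After the second batch: Gamma(205 + 210, 46 + 25) = Gamma(415, 71).

71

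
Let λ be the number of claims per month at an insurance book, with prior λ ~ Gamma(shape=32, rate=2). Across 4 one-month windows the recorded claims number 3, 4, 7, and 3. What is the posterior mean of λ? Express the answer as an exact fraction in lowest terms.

Total count: 3 + 4 + 7 + 3 = 17.
Total exposure: 4 months.
By Gamma–Poisson conjugacy, the posterior is Gamma(α + Σx, β + Σt) = Gamma(32 + 17, 2 + 4) = Gamma(49, 6).
Posterior mean = α'/β' = 49/6.

49/6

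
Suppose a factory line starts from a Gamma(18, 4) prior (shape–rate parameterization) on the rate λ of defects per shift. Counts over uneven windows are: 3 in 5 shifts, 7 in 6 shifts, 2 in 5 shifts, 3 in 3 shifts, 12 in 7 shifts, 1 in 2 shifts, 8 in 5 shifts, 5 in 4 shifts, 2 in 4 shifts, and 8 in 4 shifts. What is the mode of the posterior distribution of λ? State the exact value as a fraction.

68/49

Total count: 3 + 7 + 2 + 3 + 12 + 1 + 8 + 5 + 2 + 8 = 51.
Total exposure: 5 + 6 + 5 + 3 + 7 + 2 + 5 + 4 + 4 + 4 = 45 shifts.
By Gamma–Poisson conjugacy, the posterior is Gamma(α + Σx, β + Σt) = Gamma(18 + 51, 4 + 45) = Gamma(69, 49).
Posterior mode = (α'−1)/β' = 68/49.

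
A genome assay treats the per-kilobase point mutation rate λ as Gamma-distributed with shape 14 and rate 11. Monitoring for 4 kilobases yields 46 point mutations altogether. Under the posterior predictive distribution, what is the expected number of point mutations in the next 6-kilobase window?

24

Total count 46 over total exposure 4 kilobases.
Posterior: α' = 14 + 46 = 60, β' = 11 + 4 = 15.
Predictive mean over a 6-kilobase window = T·E[λ|data] = 6·60/15 = 24.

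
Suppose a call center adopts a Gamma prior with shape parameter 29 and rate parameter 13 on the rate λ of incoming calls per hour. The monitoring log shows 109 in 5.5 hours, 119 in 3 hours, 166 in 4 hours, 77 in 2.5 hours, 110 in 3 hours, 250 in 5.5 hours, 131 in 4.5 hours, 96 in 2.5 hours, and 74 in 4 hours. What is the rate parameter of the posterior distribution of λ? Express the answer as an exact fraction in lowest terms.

Total count: 109 + 119 + 166 + 77 + 110 + 250 + 131 + 96 + 74 = 1132.
Total exposure: 5.5 + 3 + 4 + 2.5 + 3 + 5.5 + 4.5 + 2.5 + 4 = 34.5 hours.
Gamma(α, β) with Poisson data over total exposure Σt gives posterior Gamma(α+Σx, β+Σt) = Gamma(1161, 95/2).

95/2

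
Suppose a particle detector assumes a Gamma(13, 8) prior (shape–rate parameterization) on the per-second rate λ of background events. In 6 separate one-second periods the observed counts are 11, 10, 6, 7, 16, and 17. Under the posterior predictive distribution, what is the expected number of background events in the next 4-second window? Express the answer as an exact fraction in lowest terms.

Total count: 11 + 10 + 6 + 7 + 16 + 17 = 67.
Total exposure: 6 seconds.
The Gamma prior is conjugate for the Poisson rate, so λ | data ~ Gamma(13+67, 8+6) = Gamma(80, 14).
Predictive mean over a 4-second window = T·E[λ|data] = 4·80/14 = 160/7.

160/7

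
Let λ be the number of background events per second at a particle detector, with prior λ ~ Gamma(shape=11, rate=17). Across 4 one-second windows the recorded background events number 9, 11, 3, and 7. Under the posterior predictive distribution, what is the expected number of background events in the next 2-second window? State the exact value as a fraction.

82/21

Total count: 9 + 11 + 3 + 7 = 30.
Total exposure: 4 seconds.
The Gamma prior is conjugate for the Poisson rate, so λ | data ~ Gamma(11+30, 17+4) = Gamma(41, 21).
Predictive mean over a 2-second window = T·E[λ|data] = 2·41/21 = 82/21.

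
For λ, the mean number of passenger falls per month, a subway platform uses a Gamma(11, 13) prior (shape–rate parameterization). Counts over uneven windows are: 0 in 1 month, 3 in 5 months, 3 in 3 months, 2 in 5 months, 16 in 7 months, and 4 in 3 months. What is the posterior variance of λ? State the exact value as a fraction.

Total count: 0 + 3 + 3 + 2 + 16 + 4 = 28.
Total exposure: 1 + 5 + 3 + 5 + 7 + 3 = 24 months.
Conjugate update: add total count to the shape and total exposure to the rate, giving Gamma(39, 37).
Posterior variance = α'/β'² = 39/1369.

39/1369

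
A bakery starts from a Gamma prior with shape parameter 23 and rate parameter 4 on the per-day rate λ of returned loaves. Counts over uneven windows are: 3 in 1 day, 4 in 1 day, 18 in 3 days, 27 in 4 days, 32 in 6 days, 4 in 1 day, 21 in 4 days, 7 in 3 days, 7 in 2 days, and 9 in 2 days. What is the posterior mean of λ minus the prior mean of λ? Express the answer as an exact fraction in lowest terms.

-3/4

Total count: 3 + 4 + 18 + 27 + 32 + 4 + 21 + 7 + 7 + 9 = 132.
Total exposure: 1 + 1 + 3 + 4 + 6 + 1 + 4 + 3 + 2 + 2 = 27 days.
Gamma(α, β) with Poisson data over total exposure Σt gives posterior Gamma(α+Σx, β+Σt) = Gamma(155, 31).
Posterior mean = 155/31 = 5; prior mean = 23/4 = 23/4. Difference = 5 − 23/4 = -3/4.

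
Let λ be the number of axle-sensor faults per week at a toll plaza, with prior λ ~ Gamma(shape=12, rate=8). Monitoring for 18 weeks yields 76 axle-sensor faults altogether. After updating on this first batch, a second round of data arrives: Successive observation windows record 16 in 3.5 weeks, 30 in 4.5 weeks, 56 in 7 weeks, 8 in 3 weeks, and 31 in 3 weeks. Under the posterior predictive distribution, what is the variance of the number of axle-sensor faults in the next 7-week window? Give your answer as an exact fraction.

Total count 76 over total exposure 18 weeks.
After the first batch: Gamma(12 + 76, 8 + 18) = Gamma(88, 26).
Total count: 16 + 30 + 56 + 8 + 31 = 141.
Total exposure: 3.5 + 4.5 + 7 + 3 + 3 = 21 weeks.
After the second batch: Gamma(88 + 141, 26 + 21) = Gamma(229, 47).
The posterior predictive for a window of length T is Negative Binomial with variance T·α'·(β'+T)/β'² = 7·229·54/2209 = 86562/2209.

86562/2209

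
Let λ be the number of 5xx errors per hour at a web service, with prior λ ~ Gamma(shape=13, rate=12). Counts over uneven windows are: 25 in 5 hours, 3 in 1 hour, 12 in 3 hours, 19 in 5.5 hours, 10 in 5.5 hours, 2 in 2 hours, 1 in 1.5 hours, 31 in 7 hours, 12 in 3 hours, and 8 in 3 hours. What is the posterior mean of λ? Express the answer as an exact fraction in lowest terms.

272/97

Total count: 25 + 3 + 12 + 19 + 10 + 2 + 1 + 31 + 12 + 8 = 123.
Total exposure: 5 + 1 + 3 + 5.5 + 5.5 + 2 + 1.5 + 7 + 3 + 3 = 36.5 hours.
Gamma(α, β) with Poisson data over total exposure Σt gives posterior Gamma(α+Σx, β+Σt) = Gamma(136, 97/2).
Posterior mean = α'/β' = 136/(97/2) = 272/97.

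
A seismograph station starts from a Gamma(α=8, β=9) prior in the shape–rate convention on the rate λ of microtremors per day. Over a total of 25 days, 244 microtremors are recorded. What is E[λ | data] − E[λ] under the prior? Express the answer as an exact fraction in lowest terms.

Total count 244 over total exposure 25 days.
Posterior: α' = 8 + 244 = 252, β' = 9 + 25 = 34.
Posterior mean = 252/34 = 126/17; prior mean = 8/9 = 8/9. Difference = 126/17 − 8/9 = 998/153.

998/153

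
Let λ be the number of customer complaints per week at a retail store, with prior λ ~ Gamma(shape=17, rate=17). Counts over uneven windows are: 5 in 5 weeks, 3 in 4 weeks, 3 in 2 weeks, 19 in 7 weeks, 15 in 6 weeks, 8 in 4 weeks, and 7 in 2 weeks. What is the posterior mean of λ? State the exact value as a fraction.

77/47

Total count: 5 + 3 + 3 + 19 + 15 + 8 + 7 = 60.
Total exposure: 5 + 4 + 2 + 7 + 6 + 4 + 2 = 30 weeks.
Gamma(α, β) with Poisson data over total exposure Σt gives posterior Gamma(α+Σx, β+Σt) = Gamma(77, 47).
Posterior mean = α'/β' = 77/47.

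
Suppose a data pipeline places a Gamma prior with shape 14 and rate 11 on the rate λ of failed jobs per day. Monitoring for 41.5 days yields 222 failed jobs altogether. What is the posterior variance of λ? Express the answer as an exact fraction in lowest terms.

944/11025

Total count 222 over total exposure 41.5 days.
The Gamma prior is conjugate for the Poisson rate, so λ | data ~ Gamma(14+222, 11+41.5) = Gamma(236, 105/2).
Posterior variance = α'/β'² = 236/(11025/4) = 944/11025.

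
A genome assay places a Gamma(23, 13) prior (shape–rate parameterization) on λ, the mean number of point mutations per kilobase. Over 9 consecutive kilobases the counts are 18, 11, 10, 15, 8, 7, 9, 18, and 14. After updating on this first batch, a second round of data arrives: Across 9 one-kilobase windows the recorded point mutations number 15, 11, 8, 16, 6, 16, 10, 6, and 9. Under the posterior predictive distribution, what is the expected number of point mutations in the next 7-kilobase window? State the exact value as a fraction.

1610/31

Total count: 18 + 11 + 10 + 15 + 8 + 7 + 9 + 18 + 14 = 110.
Total exposure: 9 kilobases.
After the first batch: Gamma(23 + 110, 13 + 9) = Gamma(133, 22).
Total count: 15 + 11 + 8 + 16 + 6 + 16 + 10 + 6 + 9 = 97.
Total exposure: 9 kilobases.
After the second batch: Gamma(133 + 97, 22 + 9) = Gamma(230, 31).
Predictive mean over a 7-kilobase window = T·E[λ|data] = 7·230/31 = 1610/31.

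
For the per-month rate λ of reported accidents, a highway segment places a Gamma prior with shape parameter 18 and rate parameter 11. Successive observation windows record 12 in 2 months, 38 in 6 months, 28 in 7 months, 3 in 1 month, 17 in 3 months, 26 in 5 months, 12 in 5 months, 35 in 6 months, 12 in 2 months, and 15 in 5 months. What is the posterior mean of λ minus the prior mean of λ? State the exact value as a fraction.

1422/583

Total count: 12 + 38 + 28 + 3 + 17 + 26 + 12 + 35 + 12 + 15 = 198.
Total exposure: 2 + 6 + 7 + 1 + 3 + 5 + 5 + 6 + 2 + 5 = 42 months.
Gamma(α, β) with Poisson data over total exposure Σt gives posterior Gamma(α+Σx, β+Σt) = Gamma(216, 53).
Posterior mean = 216/53 = 216/53; prior mean = 18/11 = 18/11. Difference = 216/53 − 18/11 = 1422/583.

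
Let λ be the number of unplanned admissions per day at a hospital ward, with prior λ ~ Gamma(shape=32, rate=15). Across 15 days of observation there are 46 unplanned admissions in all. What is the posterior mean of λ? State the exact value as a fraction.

13/5

Total count 46 over total exposure 15 days.
By Gamma–Poisson conjugacy, the posterior is Gamma(α + Σx, β + Σt) = Gamma(32 + 46, 15 + 15) = Gamma(78, 30).
Posterior mean = α'/β' = 78/30 = 13/5.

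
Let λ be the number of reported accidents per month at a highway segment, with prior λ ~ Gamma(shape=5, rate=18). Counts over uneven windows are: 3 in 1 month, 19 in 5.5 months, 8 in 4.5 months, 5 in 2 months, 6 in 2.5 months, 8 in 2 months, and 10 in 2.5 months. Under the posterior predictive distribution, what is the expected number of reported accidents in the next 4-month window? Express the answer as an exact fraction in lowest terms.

128/19

Total count: 3 + 19 + 8 + 5 + 6 + 8 + 10 = 59.
Total exposure: 1 + 5.5 + 4.5 + 2 + 2.5 + 2 + 2.5 = 20 months.
Gamma(α, β) with Poisson data over total exposure Σt gives posterior Gamma(α+Σx, β+Σt) = Gamma(64, 38).
Predictive mean over a 4-month window = T·E[λ|data] = 4·64/38 = 128/19.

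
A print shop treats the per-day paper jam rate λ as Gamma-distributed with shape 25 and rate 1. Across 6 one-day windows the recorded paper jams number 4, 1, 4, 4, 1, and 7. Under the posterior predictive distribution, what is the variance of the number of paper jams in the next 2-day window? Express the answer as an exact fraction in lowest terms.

828/49

Total count: 4 + 1 + 4 + 4 + 1 + 7 = 21.
Total exposure: 6 days.
The Gamma prior is conjugate for the Poisson rate, so λ | data ~ Gamma(25+21, 1+6) = Gamma(46, 7).
The posterior predictive for a window of length T is Negative Binomial with variance T·α'·(β'+T)/β'² = 2·46·9/49 = 828/49.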